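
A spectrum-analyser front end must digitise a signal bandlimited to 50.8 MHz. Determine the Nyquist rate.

101.6 MHz

Nyquist rate = 2 × 50.8 MHz = 101.6 MHz.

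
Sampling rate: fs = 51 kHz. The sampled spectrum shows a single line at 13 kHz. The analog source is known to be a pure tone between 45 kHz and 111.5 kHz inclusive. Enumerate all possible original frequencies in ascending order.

64 kHz, 89 kHz

Frequencies that alias to 13 kHz are k·fs ± 13 kHz for integer k ≥ 0.
k=0: 13 kHz.
k=1: 38 kHz, 64 kHz.
k=2: 89 kHz, 115 kHz.
k=3: 140 kHz, 166 kHz.
Within [45 kHz, 111.5 kHz]: 64 kHz, 89 kHz.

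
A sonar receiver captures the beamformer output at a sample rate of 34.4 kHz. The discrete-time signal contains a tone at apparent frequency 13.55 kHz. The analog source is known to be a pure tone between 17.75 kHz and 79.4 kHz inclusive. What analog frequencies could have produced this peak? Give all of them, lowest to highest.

Frequencies that alias to 13.55 kHz are k·fs ± 13.55 kHz for integer k ≥ 0.
k=0: 13.55 kHz.
k=1: 20.85 kHz, 47.95 kHz.
k=2: 55.25 kHz, 82.35 kHz.
k=3: 89.65 kHz, 116.75 kHz.
Within [17.75 kHz, 79.4 kHz]: 20.85 kHz, 47.95 kHz, 55.25 kHz.

20.85 kHz, 47.95 kHz, 55.25 kHz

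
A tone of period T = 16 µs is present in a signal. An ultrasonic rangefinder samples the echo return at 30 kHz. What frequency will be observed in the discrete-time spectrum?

2.5 kHz

T = 16 µs → f = 1/T = 62.5 kHz.
62.5 kHz mod fs = 2.5 kHz.
2.5 kHz ≤ fs/2 = 15 kHz, appears at 2.5 kHz.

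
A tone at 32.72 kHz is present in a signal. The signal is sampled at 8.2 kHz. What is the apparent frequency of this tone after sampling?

32.72 kHz mod fs = 8.12 kHz.
8.12 kHz > fs/2 = 4.1 kHz, folds to fs − 8.12 kHz = 0.08 kHz.

0.08 kHz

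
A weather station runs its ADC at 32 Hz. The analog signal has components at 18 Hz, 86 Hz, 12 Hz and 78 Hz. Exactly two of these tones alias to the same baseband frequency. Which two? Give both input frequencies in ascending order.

fs/2 = 16 Hz.
18 Hz > fs/2 = 16 Hz, folds to fs − 18 Hz = 14 Hz.
86 Hz mod fs = 22 Hz.
22 Hz > fs/2 = 16 Hz, folds to fs − 22 Hz = 10 Hz.
12 Hz ≤ fs/2 = 16 Hz, passes unchanged.
78 Hz mod fs = 14 Hz.
14 Hz ≤ fs/2 = 16 Hz, appears at 14 Hz.
18 Hz and 78 Hz both map to 14 Hz.

18 Hz, 78 Hz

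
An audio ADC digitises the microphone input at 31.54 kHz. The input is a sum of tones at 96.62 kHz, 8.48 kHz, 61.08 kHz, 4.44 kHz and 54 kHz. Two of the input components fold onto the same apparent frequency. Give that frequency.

fs/2 = 15.77 kHz.
96.62 kHz mod fs = 2 kHz.
2 kHz ≤ fs/2 = 15.77 kHz, appears at 2 kHz.
8.48 kHz ≤ fs/2 = 15.77 kHz, passes unchanged.
61.08 kHz mod fs = 29.54 kHz.
29.54 kHz > fs/2 = 15.77 kHz, folds to fs − 29.54 kHz = 2 kHz.
4.44 kHz ≤ fs/2 = 15.77 kHz, passes unchanged.
54 kHz mod fs = 22.46 kHz.
22.46 kHz > fs/2 = 15.77 kHz, folds to fs − 22.46 kHz = 9.08 kHz.
61.08 kHz and 96.62 kHz both map to 2 kHz.

2 kHz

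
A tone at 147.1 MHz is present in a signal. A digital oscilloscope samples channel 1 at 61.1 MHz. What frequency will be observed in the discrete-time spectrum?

24.9 MHz

147.1 MHz mod fs = 24.9 MHz.
24.9 MHz ≤ fs/2 = 30.55 MHz, appears at 24.9 MHz.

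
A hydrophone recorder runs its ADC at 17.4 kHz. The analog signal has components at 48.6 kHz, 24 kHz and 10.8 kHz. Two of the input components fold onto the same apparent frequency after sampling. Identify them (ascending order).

fs/2 = 8.7 kHz.
48.6 kHz mod fs = 13.8 kHz.
13.8 kHz > fs/2 = 8.7 kHz, folds to fs − 13.8 kHz = 3.6 kHz.
24 kHz mod fs = 6.6 kHz.
6.6 kHz ≤ fs/2 = 8.7 kHz, appears at 6.6 kHz.
10.8 kHz > fs/2 = 8.7 kHz, folds to fs − 10.8 kHz = 6.6 kHz.
10.8 kHz and 24 kHz both map to 6.6 kHz.

10.8 kHz, 24 kHz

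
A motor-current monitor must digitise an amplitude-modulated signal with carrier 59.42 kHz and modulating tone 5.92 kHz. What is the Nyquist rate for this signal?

AM sidebands sit at fc ± fm = 53.5 kHz and 65.34 kHz.
Highest-frequency component: 65.34 kHz.
Nyquist rate = 2 × 65.34 kHz = 130.68 kHz.

130.68 kHz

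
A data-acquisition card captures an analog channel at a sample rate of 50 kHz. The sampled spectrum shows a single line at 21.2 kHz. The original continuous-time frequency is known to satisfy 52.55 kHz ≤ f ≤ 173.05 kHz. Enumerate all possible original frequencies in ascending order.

71.2 kHz, 78.8 kHz, 121.2 kHz, 128.8 kHz, 171.2 kHz

Frequencies that alias to 21.2 kHz are k·fs ± 21.2 kHz for integer k ≥ 0.
k=0: 21.2 kHz.
k=1: 28.8 kHz, 71.2 kHz.
k=2: 78.8 kHz, 121.2 kHz.
k=3: 128.8 kHz, 171.2 kHz.
k=4: 178.8 kHz, 221.2 kHz.
Within [52.55 kHz, 173.05 kHz]: 71.2 kHz, 78.8 kHz, 121.2 kHz, 128.8 kHz, 171.2 kHz.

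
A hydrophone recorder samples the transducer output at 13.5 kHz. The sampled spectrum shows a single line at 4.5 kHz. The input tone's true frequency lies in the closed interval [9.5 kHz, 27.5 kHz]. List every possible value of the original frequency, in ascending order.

18 kHz, 22.5 kHz

Frequencies that alias to 4.5 kHz are k·fs ± 4.5 kHz for integer k ≥ 0.
k=0: 4.5 kHz.
k=1: 9 kHz, 18 kHz.
k=2: 22.5 kHz, 31.5 kHz.
k=3: 36 kHz, 45 kHz.
Within [9.5 kHz, 27.5 kHz]: 18 kHz, 22.5 kHz.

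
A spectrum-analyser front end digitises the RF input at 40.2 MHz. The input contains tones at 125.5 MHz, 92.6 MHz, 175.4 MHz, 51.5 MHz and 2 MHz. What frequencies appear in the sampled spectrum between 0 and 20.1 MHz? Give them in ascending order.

fs/2 = 20.1 MHz.
125.5 MHz mod fs = 4.9 MHz.
4.9 MHz ≤ fs/2 = 20.1 MHz, appears at 4.9 MHz.
92.6 MHz mod fs = 12.2 MHz.
12.2 MHz ≤ fs/2 = 20.1 MHz, appears at 12.2 MHz.
175.4 MHz mod fs = 14.6 MHz.
14.6 MHz ≤ fs/2 = 20.1 MHz, appears at 14.6 MHz.
51.5 MHz mod fs = 11.3 MHz.
11.3 MHz ≤ fs/2 = 20.1 MHz, appears at 11.3 MHz.
2 MHz ≤ fs/2 = 20.1 MHz, passes unchanged.
Distinct values: {2 MHz, 4.9 MHz, 11.3 MHz, 12.2 MHz, 14.6 MHz}.

2 MHz, 4.9 MHz, 11.3 MHz, 12.2 MHz, 14.6 MHz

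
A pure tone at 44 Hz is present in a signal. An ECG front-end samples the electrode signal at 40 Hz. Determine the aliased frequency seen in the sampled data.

44 Hz mod fs = 4 Hz.
4 Hz ≤ fs/2 = 20 Hz, appears at 4 Hz.

4 Hz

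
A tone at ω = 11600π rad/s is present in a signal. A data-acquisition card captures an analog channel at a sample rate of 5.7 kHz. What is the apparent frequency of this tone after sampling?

0.1 kHz

ω = 11600π rad/s → f = ω/(2π) = 5800 Hz = 5.8 kHz.
5.8 kHz mod fs = 0.1 kHz.
0.1 kHz ≤ fs/2 = 2.85 kHz, appears at 0.1 kHz.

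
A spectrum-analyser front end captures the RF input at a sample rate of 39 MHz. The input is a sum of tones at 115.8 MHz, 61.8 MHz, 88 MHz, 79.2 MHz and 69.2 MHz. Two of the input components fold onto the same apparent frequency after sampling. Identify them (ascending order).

fs/2 = 19.5 MHz.
115.8 MHz mod fs = 37.8 MHz.
37.8 MHz > fs/2 = 19.5 MHz, folds to fs − 37.8 MHz = 1.2 MHz.
61.8 MHz mod fs = 22.8 MHz.
22.8 MHz > fs/2 = 19.5 MHz, folds to fs − 22.8 MHz = 16.2 MHz.
88 MHz mod fs = 10 MHz.
10 MHz ≤ fs/2 = 19.5 MHz, appears at 10 MHz.
79.2 MHz mod fs = 1.2 MHz.
1.2 MHz ≤ fs/2 = 19.5 MHz, appears at 1.2 MHz.
69.2 MHz mod fs = 30.2 MHz.
30.2 MHz > fs/2 = 19.5 MHz, folds to fs − 30.2 MHz = 8.8 MHz.
79.2 MHz and 115.8 MHz both map to 1.2 MHz.

79.2 MHz, 115.8 MHz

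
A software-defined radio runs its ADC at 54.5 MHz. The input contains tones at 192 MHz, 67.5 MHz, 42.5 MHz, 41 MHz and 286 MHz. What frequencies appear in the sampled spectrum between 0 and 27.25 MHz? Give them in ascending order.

12 MHz, 13 MHz, 13.5 MHz, 26 MHz

fs/2 = 27.25 MHz.
192 MHz mod fs = 28.5 MHz.
28.5 MHz > fs/2 = 27.25 MHz, folds to fs − 28.5 MHz = 26 MHz.
67.5 MHz mod fs = 13 MHz.
13 MHz ≤ fs/2 = 27.25 MHz, appears at 13 MHz.
42.5 MHz > fs/2 = 27.25 MHz, folds to fs − 42.5 MHz = 12 MHz.
41 MHz > fs/2 = 27.25 MHz, folds to fs − 41 MHz = 13.5 MHz.
286 MHz mod fs = 13.5 MHz.
13.5 MHz ≤ fs/2 = 27.25 MHz, appears at 13.5 MHz.
Distinct values: {12 MHz, 13 MHz, 13.5 MHz, 26 MHz}.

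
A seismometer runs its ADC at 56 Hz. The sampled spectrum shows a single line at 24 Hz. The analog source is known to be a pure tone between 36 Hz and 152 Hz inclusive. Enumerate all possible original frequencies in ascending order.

Frequencies that alias to 24 Hz are k·fs ± 24 Hz for integer k ≥ 0.
k=0: 24 Hz.
k=1: 32 Hz, 80 Hz.
k=2: 88 Hz, 136 Hz.
k=3: 144 Hz, 192 Hz.
k=4: 200 Hz, 248 Hz.
Within [36 Hz, 152 Hz]: 80 Hz, 88 Hz, 136 Hz, 144 Hz.

80 Hz, 88 Hz, 136 Hz, 144 Hz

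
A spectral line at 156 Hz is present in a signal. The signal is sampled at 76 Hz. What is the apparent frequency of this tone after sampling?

4 Hz

156 Hz mod fs = 4 Hz.
4 Hz ≤ fs/2 = 38 Hz, appears at 4 Hz.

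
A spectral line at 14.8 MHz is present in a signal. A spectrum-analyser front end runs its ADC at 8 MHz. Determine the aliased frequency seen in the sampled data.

1.2 MHz

14.8 MHz mod fs = 6.8 MHz.
6.8 MHz > fs/2 = 4 MHz, folds to fs − 6.8 MHz = 1.2 MHz.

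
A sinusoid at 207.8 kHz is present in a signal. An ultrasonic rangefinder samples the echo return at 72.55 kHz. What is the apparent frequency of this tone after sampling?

207.8 kHz mod fs = 62.7 kHz.
62.7 kHz > fs/2 = 36.275 kHz, folds to fs − 62.7 kHz = 9.85 kHz.

9.85 kHz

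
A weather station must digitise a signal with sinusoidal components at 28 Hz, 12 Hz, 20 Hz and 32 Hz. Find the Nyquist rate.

Highest-frequency component: 32 Hz.
Nyquist rate = 2 × 32 Hz = 64 Hz.

64 Hz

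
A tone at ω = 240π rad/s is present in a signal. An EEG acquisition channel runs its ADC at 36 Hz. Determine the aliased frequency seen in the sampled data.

12 Hz

ω = 240π rad/s → f = ω/(2π) = 120 Hz.
120 Hz mod fs = 12 Hz.
12 Hz ≤ fs/2 = 18 Hz, appears at 12 Hz.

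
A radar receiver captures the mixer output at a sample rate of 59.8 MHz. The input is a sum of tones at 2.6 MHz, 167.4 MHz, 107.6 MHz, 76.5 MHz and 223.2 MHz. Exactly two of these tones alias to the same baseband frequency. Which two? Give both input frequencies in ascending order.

107.6 MHz, 167.4 MHz

fs/2 = 29.9 MHz.
2.6 MHz ≤ fs/2 = 29.9 MHz, passes unchanged.
167.4 MHz mod fs = 47.8 MHz.
47.8 MHz > fs/2 = 29.9 MHz, folds to fs − 47.8 MHz = 12 MHz.
107.6 MHz mod fs = 47.8 MHz.
47.8 MHz > fs/2 = 29.9 MHz, folds to fs − 47.8 MHz = 12 MHz.
76.5 MHz mod fs = 16.7 MHz.
16.7 MHz ≤ fs/2 = 29.9 MHz, appears at 16.7 MHz.
223.2 MHz mod fs = 43.8 MHz.
43.8 MHz > fs/2 = 29.9 MHz, folds to fs − 43.8 MHz = 16 MHz.
107.6 MHz and 167.4 MHz both map to 12 MHz.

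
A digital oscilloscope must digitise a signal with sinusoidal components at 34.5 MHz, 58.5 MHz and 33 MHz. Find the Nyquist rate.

Highest-frequency component: 58.5 MHz.
Nyquist rate = 2 × 58.5 MHz = 117 MHz.

117 MHz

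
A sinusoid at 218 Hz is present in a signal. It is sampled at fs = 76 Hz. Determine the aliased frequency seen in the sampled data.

218 Hz mod fs = 66 Hz.
66 Hz > fs/2 = 38 Hz, folds to fs − 66 Hz = 10 Hz.

10 Hz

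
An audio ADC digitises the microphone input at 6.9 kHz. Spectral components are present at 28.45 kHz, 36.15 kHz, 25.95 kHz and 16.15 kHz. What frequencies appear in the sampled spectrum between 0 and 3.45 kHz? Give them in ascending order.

0.85 kHz, 1.65 kHz, 2.35 kHz

fs/2 = 3.45 kHz.
28.45 kHz mod fs = 0.85 kHz.
0.85 kHz ≤ fs/2 = 3.45 kHz, appears at 0.85 kHz.
36.15 kHz mod fs = 1.65 kHz.
1.65 kHz ≤ fs/2 = 3.45 kHz, appears at 1.65 kHz.
25.95 kHz mod fs = 5.25 kHz.
5.25 kHz > fs/2 = 3.45 kHz, folds to fs − 5.25 kHz = 1.65 kHz.
16.15 kHz mod fs = 2.35 kHz.
2.35 kHz ≤ fs/2 = 3.45 kHz, appears at 2.35 kHz.
Distinct values: {0.85 kHz, 1.65 kHz, 2.35 kHz}.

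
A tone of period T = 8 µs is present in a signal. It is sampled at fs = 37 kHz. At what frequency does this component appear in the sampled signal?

14 kHz

T = 8 µs → f = 1/T = 125 kHz.
125 kHz mod fs = 14 kHz.
14 kHz ≤ fs/2 = 18.5 kHz, appears at 14 kHz.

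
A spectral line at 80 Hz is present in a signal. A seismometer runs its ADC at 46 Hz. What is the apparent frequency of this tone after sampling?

12 Hz

80 Hz mod fs = 34 Hz.
34 Hz > fs/2 = 23 Hz, folds to fs − 34 Hz = 12 Hz.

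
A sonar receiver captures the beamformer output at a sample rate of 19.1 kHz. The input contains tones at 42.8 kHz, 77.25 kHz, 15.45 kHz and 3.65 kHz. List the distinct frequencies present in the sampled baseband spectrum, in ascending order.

fs/2 = 9.55 kHz.
42.8 kHz mod fs = 4.6 kHz.
4.6 kHz ≤ fs/2 = 9.55 kHz, appears at 4.6 kHz.
77.25 kHz mod fs = 0.85 kHz.
0.85 kHz ≤ fs/2 = 9.55 kHz, appears at 0.85 kHz.
15.45 kHz > fs/2 = 9.55 kHz, folds to fs − 15.45 kHz = 3.65 kHz.
3.65 kHz ≤ fs/2 = 9.55 kHz, passes unchanged.
Distinct values: {0.85 kHz, 3.65 kHz, 4.6 kHz}.

0.85 kHz, 3.65 kHz, 4.6 kHz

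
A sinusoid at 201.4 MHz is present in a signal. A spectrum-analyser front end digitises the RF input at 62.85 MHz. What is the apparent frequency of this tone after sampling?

201.4 MHz mod fs = 12.85 MHz.
12.85 MHz ≤ fs/2 = 31.425 MHz, appears at 12.85 MHz.

12.85 MHz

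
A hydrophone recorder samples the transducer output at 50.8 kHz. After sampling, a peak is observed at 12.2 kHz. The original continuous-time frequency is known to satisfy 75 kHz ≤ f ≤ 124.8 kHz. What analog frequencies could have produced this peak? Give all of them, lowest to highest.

Frequencies that alias to 12.2 kHz are k·fs ± 12.2 kHz for integer k ≥ 0.
k=0: 12.2 kHz.
k=1: 38.6 kHz, 63 kHz.
k=2: 89.4 kHz, 113.8 kHz.
k=3: 140.2 kHz, 164.6 kHz.
Within [75 kHz, 124.8 kHz]: 89.4 kHz, 113.8 kHz.

89.4 kHz, 113.8 kHz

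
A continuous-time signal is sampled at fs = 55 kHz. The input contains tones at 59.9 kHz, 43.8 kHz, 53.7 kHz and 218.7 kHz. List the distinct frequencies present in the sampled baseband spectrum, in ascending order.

1.3 kHz, 4.9 kHz, 11.2 kHz

fs/2 = 27.5 kHz.
59.9 kHz mod fs = 4.9 kHz.
4.9 kHz ≤ fs/2 = 27.5 kHz, appears at 4.9 kHz.
43.8 kHz > fs/2 = 27.5 kHz, folds to fs − 43.8 kHz = 11.2 kHz.
53.7 kHz > fs/2 = 27.5 kHz, folds to fs − 53.7 kHz = 1.3 kHz.
218.7 kHz mod fs = 53.7 kHz.
53.7 kHz > fs/2 = 27.5 kHz, folds to fs − 53.7 kHz = 1.3 kHz.
Distinct values: {1.3 kHz, 4.9 kHz, 11.2 kHz}.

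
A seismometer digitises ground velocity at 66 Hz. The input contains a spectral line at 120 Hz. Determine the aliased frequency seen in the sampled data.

120 Hz mod fs = 54 Hz.
54 Hz > fs/2 = 33 Hz, folds to fs − 54 Hz = 12 Hz.

12 Hz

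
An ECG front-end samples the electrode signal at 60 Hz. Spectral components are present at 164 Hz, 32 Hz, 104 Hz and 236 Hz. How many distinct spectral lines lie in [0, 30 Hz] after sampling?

fs/2 = 30 Hz.
164 Hz mod fs = 44 Hz.
44 Hz > fs/2 = 30 Hz, folds to fs − 44 Hz = 16 Hz.
32 Hz > fs/2 = 30 Hz, folds to fs − 32 Hz = 28 Hz.
104 Hz mod fs = 44 Hz.
44 Hz > fs/2 = 30 Hz, folds to fs − 44 Hz = 16 Hz.
236 Hz mod fs = 56 Hz.
56 Hz > fs/2 = 30 Hz, folds to fs − 56 Hz = 4 Hz.
Distinct values: {4 Hz, 16 Hz, 28 Hz} → 3.

3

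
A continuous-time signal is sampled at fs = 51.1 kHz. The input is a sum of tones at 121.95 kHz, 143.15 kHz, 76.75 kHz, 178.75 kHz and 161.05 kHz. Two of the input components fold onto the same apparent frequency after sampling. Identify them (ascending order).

76.75 kHz, 178.75 kHz

fs/2 = 25.55 kHz.
121.95 kHz mod fs = 19.75 kHz.
19.75 kHz ≤ fs/2 = 25.55 kHz, appears at 19.75 kHz.
143.15 kHz mod fs = 40.95 kHz.
40.95 kHz > fs/2 = 25.55 kHz, folds to fs − 40.95 kHz = 10.15 kHz.
76.75 kHz mod fs = 25.65 kHz.
25.65 kHz > fs/2 = 25.55 kHz, folds to fs − 25.65 kHz = 25.45 kHz.
178.75 kHz mod fs = 25.45 kHz.
25.45 kHz ≤ fs/2 = 25.55 kHz, appears at 25.45 kHz.
161.05 kHz mod fs = 7.75 kHz.
7.75 kHz ≤ fs/2 = 25.55 kHz, appears at 7.75 kHz.
76.75 kHz and 178.75 kHz both map to 25.45 kHz.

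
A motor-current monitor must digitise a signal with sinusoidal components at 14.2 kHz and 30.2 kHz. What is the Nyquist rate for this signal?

60.4 kHz

Highest-frequency component: 30.2 kHz.
Nyquist rate = 2 × 30.2 kHz = 60.4 kHz.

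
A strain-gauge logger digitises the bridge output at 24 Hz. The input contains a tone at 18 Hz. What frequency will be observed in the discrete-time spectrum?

6 Hz

18 Hz > fs/2 = 12 Hz, folds to fs − 18 Hz = 6 Hz.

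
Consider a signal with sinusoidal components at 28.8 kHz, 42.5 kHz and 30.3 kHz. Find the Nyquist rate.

Highest-frequency component: 42.5 kHz.
Nyquist rate = 2 × 42.5 kHz = 85 kHz.

85 kHz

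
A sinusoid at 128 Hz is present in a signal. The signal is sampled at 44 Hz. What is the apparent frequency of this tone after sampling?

4 Hz

128 Hz mod fs = 40 Hz.
40 Hz > fs/2 = 22 Hz, folds to fs − 40 Hz = 4 Hz.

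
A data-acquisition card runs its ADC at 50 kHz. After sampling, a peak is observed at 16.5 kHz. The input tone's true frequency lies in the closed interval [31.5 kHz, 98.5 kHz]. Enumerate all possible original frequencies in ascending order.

33.5 kHz, 66.5 kHz, 83.5 kHz

Frequencies that alias to 16.5 kHz are k·fs ± 16.5 kHz for integer k ≥ 0.
k=0: 16.5 kHz.
k=1: 33.5 kHz, 66.5 kHz.
k=2: 83.5 kHz, 116.5 kHz.
k=3: 133.5 kHz, 166.5 kHz.
Within [31.5 kHz, 98.5 kHz]: 33.5 kHz, 66.5 kHz, 83.5 kHz.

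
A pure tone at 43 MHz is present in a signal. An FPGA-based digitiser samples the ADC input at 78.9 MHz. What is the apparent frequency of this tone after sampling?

43 MHz > fs/2 = 39.45 MHz, folds to fs − 43 MHz = 35.9 MHz.

35.9 MHz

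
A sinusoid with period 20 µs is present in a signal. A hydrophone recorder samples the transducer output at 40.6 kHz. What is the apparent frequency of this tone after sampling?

9.4 kHz

T = 20 µs → f = 1/T = 50 kHz.
50 kHz mod fs = 9.4 kHz.
9.4 kHz ≤ fs/2 = 20.3 kHz, appears at 9.4 kHz.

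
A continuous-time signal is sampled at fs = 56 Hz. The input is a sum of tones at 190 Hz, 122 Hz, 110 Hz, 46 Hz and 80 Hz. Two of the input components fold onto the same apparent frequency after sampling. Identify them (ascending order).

fs/2 = 28 Hz.
190 Hz mod fs = 22 Hz.
22 Hz ≤ fs/2 = 28 Hz, appears at 22 Hz.
122 Hz mod fs = 10 Hz.
10 Hz ≤ fs/2 = 28 Hz, appears at 10 Hz.
110 Hz mod fs = 54 Hz.
54 Hz > fs/2 = 28 Hz, folds to fs − 54 Hz = 2 Hz.
46 Hz > fs/2 = 28 Hz, folds to fs − 46 Hz = 10 Hz.
80 Hz mod fs = 24 Hz.
24 Hz ≤ fs/2 = 28 Hz, appears at 24 Hz.
46 Hz and 122 Hz both map to 10 Hz.

46 Hz, 122 Hz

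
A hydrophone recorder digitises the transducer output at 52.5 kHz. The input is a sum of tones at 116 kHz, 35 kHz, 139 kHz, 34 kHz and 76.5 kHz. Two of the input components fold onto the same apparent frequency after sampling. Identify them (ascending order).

fs/2 = 26.25 kHz.
116 kHz mod fs = 11 kHz.
11 kHz ≤ fs/2 = 26.25 kHz, appears at 11 kHz.
35 kHz > fs/2 = 26.25 kHz, folds to fs − 35 kHz = 17.5 kHz.
139 kHz mod fs = 34 kHz.
34 kHz > fs/2 = 26.25 kHz, folds to fs − 34 kHz = 18.5 kHz.
34 kHz > fs/2 = 26.25 kHz, folds to fs − 34 kHz = 18.5 kHz.
76.5 kHz mod fs = 24 kHz.
24 kHz ≤ fs/2 = 26.25 kHz, appears at 24 kHz.
34 kHz and 139 kHz both map to 18.5 kHz.

34 kHz, 139 kHz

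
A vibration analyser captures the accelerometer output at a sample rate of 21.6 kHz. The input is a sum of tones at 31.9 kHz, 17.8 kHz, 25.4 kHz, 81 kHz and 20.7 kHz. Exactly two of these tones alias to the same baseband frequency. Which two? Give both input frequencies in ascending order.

fs/2 = 10.8 kHz.
31.9 kHz mod fs = 10.3 kHz.
10.3 kHz ≤ fs/2 = 10.8 kHz, appears at 10.3 kHz.
17.8 kHz > fs/2 = 10.8 kHz, folds to fs − 17.8 kHz = 3.8 kHz.
25.4 kHz mod fs = 3.8 kHz.
3.8 kHz ≤ fs/2 = 10.8 kHz, appears at 3.8 kHz.
81 kHz mod fs = 16.2 kHz.
16.2 kHz > fs/2 = 10.8 kHz, folds to fs − 16.2 kHz = 5.4 kHz.
20.7 kHz > fs/2 = 10.8 kHz, folds to fs − 20.7 kHz = 0.9 kHz.
17.8 kHz and 25.4 kHz both map to 3.8 kHz.

17.8 kHz, 25.4 kHz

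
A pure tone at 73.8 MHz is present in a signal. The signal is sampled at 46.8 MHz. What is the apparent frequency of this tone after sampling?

73.8 MHz mod fs = 27 MHz.
27 MHz > fs/2 = 23.4 MHz, folds to fs − 27 MHz = 19.8 MHz.

19.8 MHz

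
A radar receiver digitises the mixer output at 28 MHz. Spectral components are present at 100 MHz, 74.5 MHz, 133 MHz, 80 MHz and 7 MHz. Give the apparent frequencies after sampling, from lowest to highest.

fs/2 = 14 MHz.
100 MHz mod fs = 16 MHz.
16 MHz > fs/2 = 14 MHz, folds to fs − 16 MHz = 12 MHz.
74.5 MHz mod fs = 18.5 MHz.
18.5 MHz > fs/2 = 14 MHz, folds to fs − 18.5 MHz = 9.5 MHz.
133 MHz mod fs = 21 MHz.
21 MHz > fs/2 = 14 MHz, folds to fs − 21 MHz = 7 MHz.
80 MHz mod fs = 24 MHz.
24 MHz > fs/2 = 14 MHz, folds to fs − 24 MHz = 4 MHz.
7 MHz ≤ fs/2 = 14 MHz, passes unchanged.
Distinct values: {4 MHz, 7 MHz, 9.5 MHz, 12 MHz}.

4 MHz, 7 MHz, 9.5 MHz, 12 MHz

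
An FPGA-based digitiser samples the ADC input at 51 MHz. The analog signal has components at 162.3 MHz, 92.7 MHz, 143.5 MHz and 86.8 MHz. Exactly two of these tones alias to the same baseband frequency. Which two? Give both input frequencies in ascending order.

fs/2 = 25.5 MHz.
162.3 MHz mod fs = 9.3 MHz.
9.3 MHz ≤ fs/2 = 25.5 MHz, appears at 9.3 MHz.
92.7 MHz mod fs = 41.7 MHz.
41.7 MHz > fs/2 = 25.5 MHz, folds to fs − 41.7 MHz = 9.3 MHz.
143.5 MHz mod fs = 41.5 MHz.
41.5 MHz > fs/2 = 25.5 MHz, folds to fs − 41.5 MHz = 9.5 MHz.
86.8 MHz mod fs = 35.8 MHz.
35.8 MHz > fs/2 = 25.5 MHz, folds to fs − 35.8 MHz = 15.2 MHz.
92.7 MHz and 162.3 MHz both map to 9.3 MHz.

92.7 MHz, 162.3 MHz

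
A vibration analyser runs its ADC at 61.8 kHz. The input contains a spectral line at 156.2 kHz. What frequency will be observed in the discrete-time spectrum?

29.2 kHz

156.2 kHz mod fs = 32.6 kHz.
32.6 kHz > fs/2 = 30.9 kHz, folds to fs − 32.6 kHz = 29.2 kHz.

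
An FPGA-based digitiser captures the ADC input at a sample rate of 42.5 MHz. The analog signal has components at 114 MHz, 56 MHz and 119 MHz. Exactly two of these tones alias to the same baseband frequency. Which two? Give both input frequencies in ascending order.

fs/2 = 21.25 MHz.
114 MHz mod fs = 29 MHz.
29 MHz > fs/2 = 21.25 MHz, folds to fs − 29 MHz = 13.5 MHz.
56 MHz mod fs = 13.5 MHz.
13.5 MHz ≤ fs/2 = 21.25 MHz, appears at 13.5 MHz.
119 MHz mod fs = 34 MHz.
34 MHz > fs/2 = 21.25 MHz, folds to fs − 34 MHz = 8.5 MHz.
56 MHz and 114 MHz both map to 13.5 MHz.

56 MHz, 114 MHz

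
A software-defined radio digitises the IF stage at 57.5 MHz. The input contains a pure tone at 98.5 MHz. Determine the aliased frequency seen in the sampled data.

98.5 MHz mod fs = 41 MHz.
41 MHz > fs/2 = 28.75 MHz, folds to fs − 41 MHz = 16.5 MHz.

16.5 MHz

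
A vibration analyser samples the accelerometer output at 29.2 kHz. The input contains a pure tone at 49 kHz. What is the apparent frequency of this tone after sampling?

9.4 kHz

49 kHz mod fs = 19.8 kHz.
19.8 kHz > fs/2 = 14.6 kHz, folds to fs − 19.8 kHz = 9.4 kHz.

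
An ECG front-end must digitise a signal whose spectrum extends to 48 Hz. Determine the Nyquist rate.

96 Hz

Nyquist rate = 2 × 48 Hz = 96 Hz.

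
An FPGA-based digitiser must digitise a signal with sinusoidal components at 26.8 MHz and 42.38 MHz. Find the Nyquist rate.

84.76 MHz

Highest-frequency component: 42.38 MHz.
Nyquist rate = 2 × 42.38 MHz = 84.76 MHz.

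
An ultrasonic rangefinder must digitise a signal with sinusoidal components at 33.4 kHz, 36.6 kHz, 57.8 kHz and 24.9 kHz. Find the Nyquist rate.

Highest-frequency component: 57.8 kHz.
Nyquist rate = 2 × 57.8 kHz = 115.6 kHz.

115.6 kHz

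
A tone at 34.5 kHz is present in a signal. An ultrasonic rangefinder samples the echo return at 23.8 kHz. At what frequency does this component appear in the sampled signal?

34.5 kHz mod fs = 10.7 kHz.
10.7 kHz ≤ fs/2 = 11.9 kHz, appears at 10.7 kHz.

10.7 kHz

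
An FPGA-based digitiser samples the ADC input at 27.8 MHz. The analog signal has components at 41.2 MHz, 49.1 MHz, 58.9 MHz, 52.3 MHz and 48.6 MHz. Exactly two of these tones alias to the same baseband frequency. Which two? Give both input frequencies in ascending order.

52.3 MHz, 58.9 MHz

fs/2 = 13.9 MHz.
41.2 MHz mod fs = 13.4 MHz.
13.4 MHz ≤ fs/2 = 13.9 MHz, appears at 13.4 MHz.
49.1 MHz mod fs = 21.3 MHz.
21.3 MHz > fs/2 = 13.9 MHz, folds to fs − 21.3 MHz = 6.5 MHz.
58.9 MHz mod fs = 3.3 MHz.
3.3 MHz ≤ fs/2 = 13.9 MHz, appears at 3.3 MHz.
52.3 MHz mod fs = 24.5 MHz.
24.5 MHz > fs/2 = 13.9 MHz, folds to fs − 24.5 MHz = 3.3 MHz.
48.6 MHz mod fs = 20.8 MHz.
20.8 MHz > fs/2 = 13.9 MHz, folds to fs − 20.8 MHz = 7 MHz.
52.3 MHz and 58.9 MHz both map to 3.3 MHz.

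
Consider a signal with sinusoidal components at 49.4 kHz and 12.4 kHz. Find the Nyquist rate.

98.8 kHz

Highest-frequency component: 49.4 kHz.
Nyquist rate = 2 × 49.4 kHz = 98.8 kHz.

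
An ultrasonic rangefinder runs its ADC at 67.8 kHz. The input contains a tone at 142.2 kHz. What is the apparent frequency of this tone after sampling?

142.2 kHz mod fs = 6.6 kHz.
6.6 kHz ≤ fs/2 = 33.9 kHz, appears at 6.6 kHz.

6.6 kHz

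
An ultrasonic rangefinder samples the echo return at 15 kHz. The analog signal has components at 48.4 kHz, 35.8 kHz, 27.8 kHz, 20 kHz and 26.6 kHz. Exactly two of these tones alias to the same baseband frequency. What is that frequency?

3.4 kHz

fs/2 = 7.5 kHz.
48.4 kHz mod fs = 3.4 kHz.
3.4 kHz ≤ fs/2 = 7.5 kHz, appears at 3.4 kHz.
35.8 kHz mod fs = 5.8 kHz.
5.8 kHz ≤ fs/2 = 7.5 kHz, appears at 5.8 kHz.
27.8 kHz mod fs = 12.8 kHz.
12.8 kHz > fs/2 = 7.5 kHz, folds to fs − 12.8 kHz = 2.2 kHz.
20 kHz mod fs = 5 kHz.
5 kHz ≤ fs/2 = 7.5 kHz, appears at 5 kHz.
26.6 kHz mod fs = 11.6 kHz.
11.6 kHz > fs/2 = 7.5 kHz, folds to fs − 11.6 kHz = 3.4 kHz.
26.6 kHz and 48.4 kHz both map to 3.4 kHz.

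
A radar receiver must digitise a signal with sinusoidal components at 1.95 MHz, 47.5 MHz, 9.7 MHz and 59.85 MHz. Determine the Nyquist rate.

119.7 MHz

Highest-frequency component: 59.85 MHz.
Nyquist rate = 2 × 59.85 MHz = 119.7 MHz.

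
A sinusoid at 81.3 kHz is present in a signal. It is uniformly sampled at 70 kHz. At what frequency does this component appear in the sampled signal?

11.3 kHz

81.3 kHz mod fs = 11.3 kHz.
11.3 kHz ≤ fs/2 = 35 kHz, appears at 11.3 kHz.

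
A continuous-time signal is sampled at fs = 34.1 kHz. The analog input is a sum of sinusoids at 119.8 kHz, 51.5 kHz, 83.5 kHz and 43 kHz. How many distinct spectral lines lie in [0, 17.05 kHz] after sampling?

fs/2 = 17.05 kHz.
119.8 kHz mod fs = 17.5 kHz.
17.5 kHz > fs/2 = 17.05 kHz, folds to fs − 17.5 kHz = 16.6 kHz.
51.5 kHz mod fs = 17.4 kHz.
17.4 kHz > fs/2 = 17.05 kHz, folds to fs − 17.4 kHz = 16.7 kHz.
83.5 kHz mod fs = 15.3 kHz.
15.3 kHz ≤ fs/2 = 17.05 kHz, appears at 15.3 kHz.
43 kHz mod fs = 8.9 kHz.
8.9 kHz ≤ fs/2 = 17.05 kHz, appears at 8.9 kHz.
Distinct values: {8.9 kHz, 15.3 kHz, 16.6 kHz, 16.7 kHz} → 4.

4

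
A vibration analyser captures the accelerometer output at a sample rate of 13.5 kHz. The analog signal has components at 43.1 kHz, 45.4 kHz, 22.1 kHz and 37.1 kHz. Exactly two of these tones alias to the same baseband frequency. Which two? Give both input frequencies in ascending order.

fs/2 = 6.75 kHz.
43.1 kHz mod fs = 2.6 kHz.
2.6 kHz ≤ fs/2 = 6.75 kHz, appears at 2.6 kHz.
45.4 kHz mod fs = 4.9 kHz.
4.9 kHz ≤ fs/2 = 6.75 kHz, appears at 4.9 kHz.
22.1 kHz mod fs = 8.6 kHz.
8.6 kHz > fs/2 = 6.75 kHz, folds to fs − 8.6 kHz = 4.9 kHz.
37.1 kHz mod fs = 10.1 kHz.
10.1 kHz > fs/2 = 6.75 kHz, folds to fs − 10.1 kHz = 3.4 kHz.
22.1 kHz and 45.4 kHz both map to 4.9 kHz.

22.1 kHz, 45.4 kHz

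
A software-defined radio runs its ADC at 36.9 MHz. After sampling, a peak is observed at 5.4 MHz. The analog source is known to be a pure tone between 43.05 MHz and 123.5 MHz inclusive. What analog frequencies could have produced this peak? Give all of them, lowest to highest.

Frequencies that alias to 5.4 MHz are k·fs ± 5.4 MHz for integer k ≥ 0.
k=0: 5.4 MHz.
k=1: 31.5 MHz, 42.3 MHz.
k=2: 68.4 MHz, 79.2 MHz.
k=3: 105.3 MHz, 116.1 MHz.
k=4: 142.2 MHz, 153 MHz.
Within [43.05 MHz, 123.5 MHz]: 68.4 MHz, 79.2 MHz, 105.3 MHz, 116.1 MHz.

68.4 MHz, 79.2 MHz, 105.3 MHz, 116.1 MHz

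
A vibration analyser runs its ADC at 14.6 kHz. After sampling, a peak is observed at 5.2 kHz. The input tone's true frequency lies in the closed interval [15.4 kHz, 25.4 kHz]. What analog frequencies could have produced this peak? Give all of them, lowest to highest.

Frequencies that alias to 5.2 kHz are k·fs ± 5.2 kHz for integer k ≥ 0.
k=0: 5.2 kHz.
k=1: 9.4 kHz, 19.8 kHz.
k=2: 24 kHz, 34.4 kHz.
k=3: 38.6 kHz, 49 kHz.
Within [15.4 kHz, 25.4 kHz]: 19.8 kHz, 24 kHz.

19.8 kHz, 24 kHz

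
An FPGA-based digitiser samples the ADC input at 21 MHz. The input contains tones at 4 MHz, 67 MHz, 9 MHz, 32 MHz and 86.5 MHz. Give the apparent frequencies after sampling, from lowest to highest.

2.5 MHz, 4 MHz, 9 MHz, 10 MHz

fs/2 = 10.5 MHz.
4 MHz ≤ fs/2 = 10.5 MHz, passes unchanged.
67 MHz mod fs = 4 MHz.
4 MHz ≤ fs/2 = 10.5 MHz, appears at 4 MHz.
9 MHz ≤ fs/2 = 10.5 MHz, passes unchanged.
32 MHz mod fs = 11 MHz.
11 MHz > fs/2 = 10.5 MHz, folds to fs − 11 MHz = 10 MHz.
86.5 MHz mod fs = 2.5 MHz.
2.5 MHz ≤ fs/2 = 10.5 MHz, appears at 2.5 MHz.
Distinct values: {2.5 MHz, 4 MHz, 9 MHz, 10 MHz}.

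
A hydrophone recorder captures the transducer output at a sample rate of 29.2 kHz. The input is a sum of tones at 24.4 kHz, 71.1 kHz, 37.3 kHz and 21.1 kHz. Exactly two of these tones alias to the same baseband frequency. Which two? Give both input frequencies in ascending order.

21.1 kHz, 37.3 kHz

fs/2 = 14.6 kHz.
24.4 kHz > fs/2 = 14.6 kHz, folds to fs − 24.4 kHz = 4.8 kHz.
71.1 kHz mod fs = 12.7 kHz.
12.7 kHz ≤ fs/2 = 14.6 kHz, appears at 12.7 kHz.
37.3 kHz mod fs = 8.1 kHz.
8.1 kHz ≤ fs/2 = 14.6 kHz, appears at 8.1 kHz.
21.1 kHz > fs/2 = 14.6 kHz, folds to fs − 21.1 kHz = 8.1 kHz.
21.1 kHz and 37.3 kHz both map to 8.1 kHz.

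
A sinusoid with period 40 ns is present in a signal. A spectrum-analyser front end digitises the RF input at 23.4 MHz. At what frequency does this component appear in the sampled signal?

T = 40 ns → f = 1/T = 25 MHz.
25 MHz mod fs = 1.6 MHz.
1.6 MHz ≤ fs/2 = 11.7 MHz, appears at 1.6 MHz.

1.6 MHz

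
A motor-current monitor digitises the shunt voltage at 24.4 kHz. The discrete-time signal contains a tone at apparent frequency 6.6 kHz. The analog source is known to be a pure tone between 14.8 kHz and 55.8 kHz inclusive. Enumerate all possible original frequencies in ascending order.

Frequencies that alias to 6.6 kHz are k·fs ± 6.6 kHz for integer k ≥ 0.
k=0: 6.6 kHz.
k=1: 17.8 kHz, 31 kHz.
k=2: 42.2 kHz, 55.4 kHz.
k=3: 66.6 kHz, 79.8 kHz.
Within [14.8 kHz, 55.8 kHz]: 17.8 kHz, 31 kHz, 42.2 kHz, 55.4 kHz.

17.8 kHz, 31 kHz, 42.2 kHz, 55.4 kHz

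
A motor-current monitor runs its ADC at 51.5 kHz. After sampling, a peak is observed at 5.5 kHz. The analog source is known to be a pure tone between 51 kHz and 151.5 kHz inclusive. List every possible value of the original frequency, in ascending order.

57 kHz, 97.5 kHz, 108.5 kHz, 149 kHz

Frequencies that alias to 5.5 kHz are k·fs ± 5.5 kHz for integer k ≥ 0.
k=0: 5.5 kHz.
k=1: 46 kHz, 57 kHz.
k=2: 97.5 kHz, 108.5 kHz.
k=3: 149 kHz, 160 kHz.
k=4: 200.5 kHz, 211.5 kHz.
Within [51 kHz, 151.5 kHz]: 57 kHz, 97.5 kHz, 108.5 kHz, 149 kHz.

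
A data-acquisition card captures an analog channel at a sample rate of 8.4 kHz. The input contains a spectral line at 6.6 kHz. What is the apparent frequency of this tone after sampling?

6.6 kHz > fs/2 = 4.2 kHz, folds to fs − 6.6 kHz = 1.8 kHz.

1.8 kHz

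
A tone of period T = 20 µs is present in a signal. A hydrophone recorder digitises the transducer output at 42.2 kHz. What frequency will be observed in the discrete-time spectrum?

7.8 kHz

T = 20 µs → f = 1/T = 50 kHz.
50 kHz mod fs = 7.8 kHz.
7.8 kHz ≤ fs/2 = 21.1 kHz, appears at 7.8 kHz.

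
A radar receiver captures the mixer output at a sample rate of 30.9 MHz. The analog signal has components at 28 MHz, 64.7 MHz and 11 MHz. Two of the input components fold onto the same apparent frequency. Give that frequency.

2.9 MHz

fs/2 = 15.45 MHz.
28 MHz > fs/2 = 15.45 MHz, folds to fs − 28 MHz = 2.9 MHz.
64.7 MHz mod fs = 2.9 MHz.
2.9 MHz ≤ fs/2 = 15.45 MHz, appears at 2.9 MHz.
11 MHz ≤ fs/2 = 15.45 MHz, passes unchanged.
28 MHz and 64.7 MHz both map to 2.9 MHz.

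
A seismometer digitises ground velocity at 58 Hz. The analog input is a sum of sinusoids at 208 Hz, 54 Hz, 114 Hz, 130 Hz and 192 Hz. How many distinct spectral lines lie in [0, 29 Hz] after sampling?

5

fs/2 = 29 Hz.
208 Hz mod fs = 34 Hz.
34 Hz > fs/2 = 29 Hz, folds to fs − 34 Hz = 24 Hz.
54 Hz > fs/2 = 29 Hz, folds to fs − 54 Hz = 4 Hz.
114 Hz mod fs = 56 Hz.
56 Hz > fs/2 = 29 Hz, folds to fs − 56 Hz = 2 Hz.
130 Hz mod fs = 14 Hz.
14 Hz ≤ fs/2 = 29 Hz, appears at 14 Hz.
192 Hz mod fs = 18 Hz.
18 Hz ≤ fs/2 = 29 Hz, appears at 18 Hz.
Distinct values: {2 Hz, 4 Hz, 14 Hz, 18 Hz, 24 Hz} → 5.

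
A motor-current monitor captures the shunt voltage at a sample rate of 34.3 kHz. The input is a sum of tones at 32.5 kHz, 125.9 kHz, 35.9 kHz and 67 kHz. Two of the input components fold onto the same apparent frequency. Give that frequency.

1.6 kHz

fs/2 = 17.15 kHz.
32.5 kHz > fs/2 = 17.15 kHz, folds to fs − 32.5 kHz = 1.8 kHz.
125.9 kHz mod fs = 23 kHz.
23 kHz > fs/2 = 17.15 kHz, folds to fs − 23 kHz = 11.3 kHz.
35.9 kHz mod fs = 1.6 kHz.
1.6 kHz ≤ fs/2 = 17.15 kHz, appears at 1.6 kHz.
67 kHz mod fs = 32.7 kHz.
32.7 kHz > fs/2 = 17.15 kHz, folds to fs − 32.7 kHz = 1.6 kHz.
35.9 kHz and 67 kHz both map to 1.6 kHz.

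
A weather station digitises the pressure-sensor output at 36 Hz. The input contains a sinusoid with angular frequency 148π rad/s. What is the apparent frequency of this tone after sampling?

2 Hz

ω = 148π rad/s → f = ω/(2π) = 74 Hz.
74 Hz mod fs = 2 Hz.
2 Hz ≤ fs/2 = 18 Hz, appears at 2 Hz.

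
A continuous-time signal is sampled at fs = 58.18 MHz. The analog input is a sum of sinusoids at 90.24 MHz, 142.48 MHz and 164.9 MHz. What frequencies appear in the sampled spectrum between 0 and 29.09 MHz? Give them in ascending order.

9.64 MHz, 26.12 MHz

fs/2 = 29.09 MHz.
90.24 MHz mod fs = 32.06 MHz.
32.06 MHz > fs/2 = 29.09 MHz, folds to fs − 32.06 MHz = 26.12 MHz.
142.48 MHz mod fs = 26.12 MHz.
26.12 MHz ≤ fs/2 = 29.09 MHz, appears at 26.12 MHz.
164.9 MHz mod fs = 48.54 MHz.
48.54 MHz > fs/2 = 29.09 MHz, folds to fs − 48.54 MHz = 9.64 MHz.
Distinct values: {9.64 MHz, 26.12 MHz}.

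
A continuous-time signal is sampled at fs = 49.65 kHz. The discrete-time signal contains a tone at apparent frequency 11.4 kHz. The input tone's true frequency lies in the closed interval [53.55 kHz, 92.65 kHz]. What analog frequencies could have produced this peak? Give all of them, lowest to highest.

61.05 kHz, 87.9 kHz

Frequencies that alias to 11.4 kHz are k·fs ± 11.4 kHz for integer k ≥ 0.
k=0: 11.4 kHz.
k=1: 38.25 kHz, 61.05 kHz.
k=2: 87.9 kHz, 110.7 kHz.
k=3: 137.55 kHz, 160.35 kHz.
Within [53.55 kHz, 92.65 kHz]: 61.05 kHz, 87.9 kHz.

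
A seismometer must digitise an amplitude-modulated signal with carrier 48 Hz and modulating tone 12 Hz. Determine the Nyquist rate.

AM sidebands sit at fc ± fm = 36 Hz and 60 Hz.
Highest-frequency component: 60 Hz.
Nyquist rate = 2 × 60 Hz = 120 Hz.

120 Hz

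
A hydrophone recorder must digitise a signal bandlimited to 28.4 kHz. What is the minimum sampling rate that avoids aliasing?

56.8 kHz

Nyquist rate = 2 × 28.4 kHz = 56.8 kHz.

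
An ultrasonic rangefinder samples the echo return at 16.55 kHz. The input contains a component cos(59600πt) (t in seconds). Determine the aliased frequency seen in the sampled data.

3.3 kHz

ω = 59600π rad/s → f = ω/(2π) = 29800 Hz = 29.8 kHz.
29.8 kHz mod fs = 13.25 kHz.
13.25 kHz > fs/2 = 8.275 kHz, folds to fs − 13.25 kHz = 3.3 kHz.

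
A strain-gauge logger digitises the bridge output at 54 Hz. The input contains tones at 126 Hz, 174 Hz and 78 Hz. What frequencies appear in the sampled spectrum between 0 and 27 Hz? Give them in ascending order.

fs/2 = 27 Hz.
126 Hz mod fs = 18 Hz.
18 Hz ≤ fs/2 = 27 Hz, appears at 18 Hz.
174 Hz mod fs = 12 Hz.
12 Hz ≤ fs/2 = 27 Hz, appears at 12 Hz.
78 Hz mod fs = 24 Hz.
24 Hz ≤ fs/2 = 27 Hz, appears at 24 Hz.
Distinct values: {12 Hz, 18 Hz, 24 Hz}.

12 Hz, 18 Hz, 24 Hz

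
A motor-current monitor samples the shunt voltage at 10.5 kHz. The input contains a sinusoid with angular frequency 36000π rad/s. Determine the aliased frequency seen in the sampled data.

3 kHz

ω = 36000π rad/s → f = ω/(2π) = 18000 Hz = 18 kHz.
18 kHz mod fs = 7.5 kHz.
7.5 kHz > fs/2 = 5.25 kHz, folds to fs − 7.5 kHz = 3 kHz.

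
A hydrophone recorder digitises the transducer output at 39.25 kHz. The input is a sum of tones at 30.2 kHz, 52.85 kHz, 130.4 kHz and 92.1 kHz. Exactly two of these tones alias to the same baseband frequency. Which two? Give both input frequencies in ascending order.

52.85 kHz, 92.1 kHz

fs/2 = 19.625 kHz.
30.2 kHz > fs/2 = 19.625 kHz, folds to fs − 30.2 kHz = 9.05 kHz.
52.85 kHz mod fs = 13.6 kHz.
13.6 kHz ≤ fs/2 = 19.625 kHz, appears at 13.6 kHz.
130.4 kHz mod fs = 12.65 kHz.
12.65 kHz ≤ fs/2 = 19.625 kHz, appears at 12.65 kHz.
92.1 kHz mod fs = 13.6 kHz.
13.6 kHz ≤ fs/2 = 19.625 kHz, appears at 13.6 kHz.
52.85 kHz and 92.1 kHz both map to 13.6 kHz.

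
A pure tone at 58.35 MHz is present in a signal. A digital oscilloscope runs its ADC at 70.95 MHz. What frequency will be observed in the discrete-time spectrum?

12.6 MHz

58.35 MHz > fs/2 = 35.475 MHz, folds to fs − 58.35 MHz = 12.6 MHz.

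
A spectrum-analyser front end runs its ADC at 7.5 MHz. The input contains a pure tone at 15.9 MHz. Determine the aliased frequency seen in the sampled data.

0.9 MHz

15.9 MHz mod fs = 0.9 MHz.
0.9 MHz ≤ fs/2 = 3.75 MHz, appears at 0.9 MHz.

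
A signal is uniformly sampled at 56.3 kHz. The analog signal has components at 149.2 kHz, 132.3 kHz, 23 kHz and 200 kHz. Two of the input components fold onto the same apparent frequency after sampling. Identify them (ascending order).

fs/2 = 28.15 kHz.
149.2 kHz mod fs = 36.6 kHz.
36.6 kHz > fs/2 = 28.15 kHz, folds to fs − 36.6 kHz = 19.7 kHz.
132.3 kHz mod fs = 19.7 kHz.
19.7 kHz ≤ fs/2 = 28.15 kHz, appears at 19.7 kHz.
23 kHz ≤ fs/2 = 28.15 kHz, passes unchanged.
200 kHz mod fs = 31.1 kHz.
31.1 kHz > fs/2 = 28.15 kHz, folds to fs − 31.1 kHz = 25.2 kHz.
132.3 kHz and 149.2 kHz both map to 19.7 kHz.

132.3 kHz, 149.2 kHz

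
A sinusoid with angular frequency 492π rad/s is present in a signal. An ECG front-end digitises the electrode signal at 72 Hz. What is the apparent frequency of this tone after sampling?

30 Hz

ω = 492π rad/s → f = ω/(2π) = 246 Hz.
246 Hz mod fs = 30 Hz.
30 Hz ≤ fs/2 = 36 Hz, appears at 30 Hz.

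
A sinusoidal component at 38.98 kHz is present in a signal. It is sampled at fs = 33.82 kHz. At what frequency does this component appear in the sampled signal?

5.16 kHz

38.98 kHz mod fs = 5.16 kHz.
5.16 kHz ≤ fs/2 = 16.91 kHz, appears at 5.16 kHz.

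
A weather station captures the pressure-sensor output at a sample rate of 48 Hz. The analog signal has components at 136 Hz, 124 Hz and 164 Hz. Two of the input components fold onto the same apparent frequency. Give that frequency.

fs/2 = 24 Hz.
136 Hz mod fs = 40 Hz.
40 Hz > fs/2 = 24 Hz, folds to fs − 40 Hz = 8 Hz.
124 Hz mod fs = 28 Hz.
28 Hz > fs/2 = 24 Hz, folds to fs − 28 Hz = 20 Hz.
164 Hz mod fs = 20 Hz.
20 Hz ≤ fs/2 = 24 Hz, appears at 20 Hz.
124 Hz and 164 Hz both map to 20 Hz.

20 Hz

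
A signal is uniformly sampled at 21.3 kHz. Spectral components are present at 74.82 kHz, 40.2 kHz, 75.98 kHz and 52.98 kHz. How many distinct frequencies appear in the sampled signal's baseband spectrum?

3

fs/2 = 10.65 kHz.
74.82 kHz mod fs = 10.92 kHz.
10.92 kHz > fs/2 = 10.65 kHz, folds to fs − 10.92 kHz = 10.38 kHz.
40.2 kHz mod fs = 18.9 kHz.
18.9 kHz > fs/2 = 10.65 kHz, folds to fs − 18.9 kHz = 2.4 kHz.
75.98 kHz mod fs = 12.08 kHz.
12.08 kHz > fs/2 = 10.65 kHz, folds to fs − 12.08 kHz = 9.22 kHz.
52.98 kHz mod fs = 10.38 kHz.
10.38 kHz ≤ fs/2 = 10.65 kHz, appears at 10.38 kHz.
Distinct values: {2.4 kHz, 9.22 kHz, 10.38 kHz} → 3.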